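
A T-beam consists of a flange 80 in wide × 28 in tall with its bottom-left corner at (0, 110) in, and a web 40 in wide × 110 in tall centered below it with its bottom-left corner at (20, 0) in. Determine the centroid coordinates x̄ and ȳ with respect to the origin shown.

web: A = 40 × 110 = 4400.00, centroid at (40.00, 55.00).
flange: A = 80 × 28 = 2240.00, centroid at (40.00, 124.00).
ΣA = 6640.00 in²
ΣAx̄ = (4400.00)(40.00) + (2240.00)(40.00) = 265600.00 in³
ΣAȳ = (4400.00)(55.00) + (2240.00)(124.00) = 519760.00 in³
x̄ = 265600.00 / 6640.00 = 40.00 in
ȳ = 519760.00 / 6640.00 = 78.28 in

x̄ = 40.00 in, ȳ = 78.28 in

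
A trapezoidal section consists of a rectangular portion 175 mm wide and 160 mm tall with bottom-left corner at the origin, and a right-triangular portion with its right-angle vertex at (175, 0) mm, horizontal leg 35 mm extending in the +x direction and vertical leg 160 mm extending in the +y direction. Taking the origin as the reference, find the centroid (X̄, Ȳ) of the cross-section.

X̄ = 96.52 mm, Ȳ = 77.58 mm

rectangular portion: A = 175 × 160 = 28000.00, centroid at (87.50, 80.00).
triangular portion: A = ½·35·160 = 2800.00, centroid at (186.67, 53.33).
ΣA = 30800.00 mm²
ΣAX̄ = (28000.00)(87.50) + (2800.00)(186.67) = 2972666.67 mm³
ΣAȲ = (28000.00)(80.00) + (2800.00)(53.33) = 2389333.33 mm³
X̄ = 2972666.67 / 30800.00 = 96.52 mm
Ȳ = 2389333.33 / 30800.00 = 77.58 mm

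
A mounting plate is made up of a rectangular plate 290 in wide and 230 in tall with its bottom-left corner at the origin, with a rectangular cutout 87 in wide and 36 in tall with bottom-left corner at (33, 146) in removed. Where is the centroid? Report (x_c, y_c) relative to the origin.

x_c = 148.38 in, y_c = 112.59 in

plate: A = 290 × 230 = 66700.00, centroid at (145.00, 115.00).
hole: A = −(87 × 36) = -3132.00, centroid at (76.50, 164.00).
ΣA = 63568.00 in², ΣAx_c = 9431902.00 in³, ΣAy_c = 7156852.00 in³.
x_c = 9431902.00/63568.00 = 148.38 in; y_c = 7156852.00/63568.00 = 112.59 in.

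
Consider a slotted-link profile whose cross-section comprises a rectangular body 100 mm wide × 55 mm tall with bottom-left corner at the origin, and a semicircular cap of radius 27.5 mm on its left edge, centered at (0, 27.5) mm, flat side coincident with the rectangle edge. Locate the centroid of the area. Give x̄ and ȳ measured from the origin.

rectangular body: A = 100 × 55 = 5500.00, centroid at (50.00, 27.50).
semicircular end: A = ½π·27.5² = 1187.91, centroid at (-11.67, 27.50).
ΣA = 6687.91 mm²
ΣAx̄ = (5500.00)(50.00) + (1187.91)(-11.67) = 261135.42 mm³
ΣAȳ = (5500.00)(27.50) + (1187.91)(27.50) = 183917.65 mm³
x̄ = 261135.42 / 6687.91 = 39.05 mm
ȳ = 183917.65 / 6687.91 = 27.50 mm

x̄ = 39.05 mm, ȳ = 27.50 mm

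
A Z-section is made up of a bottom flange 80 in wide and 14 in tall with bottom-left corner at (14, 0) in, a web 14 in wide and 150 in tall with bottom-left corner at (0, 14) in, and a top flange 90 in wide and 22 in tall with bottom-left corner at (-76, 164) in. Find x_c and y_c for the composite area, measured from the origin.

x_c = 2.65 in, y_c = 104.08 in

bottom flange: A = 80 × 14 = 1120.00, centroid at (54.00, 7.00).
web: A = 14 × 150 = 2100.00, centroid at (7.00, 89.00).
top flange: A = 90 × 22 = 1980.00, centroid at (-31.00, 175.00).
ΣA = 5200.00 in²
ΣAx_c = (1120.00)(54.00) + (2100.00)(7.00) + (1980.00)(-31.00) = 13800.00 in³
ΣAy_c = (1120.00)(7.00) + (2100.00)(89.00) + (1980.00)(175.00) = 541240.00 in³
x_c = 13800.00 / 5200.00 = 2.65 in
y_c = 541240.00 / 5200.00 = 104.08 in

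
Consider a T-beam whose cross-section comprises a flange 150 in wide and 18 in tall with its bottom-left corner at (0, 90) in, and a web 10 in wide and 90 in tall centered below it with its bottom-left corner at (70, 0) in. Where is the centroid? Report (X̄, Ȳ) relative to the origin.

X̄ = 75.00 in, Ȳ = 85.50 in

Part | A | x̄ᵢ | ȳᵢ | A·x̄ᵢ | A·ȳᵢ
web | 900.00 | 75.00 | 45.00 | 67500.00 | 40500.00
flange | 2700.00 | 75.00 | 99.00 | 202500.00 | 267300.00
Σ | 3600.00 |  |  | 270000.00 | 307800.00
X̄ = 270000.00 / 3600.00 = 75.00 in
Ȳ = 307800.00 / 3600.00 = 85.50 in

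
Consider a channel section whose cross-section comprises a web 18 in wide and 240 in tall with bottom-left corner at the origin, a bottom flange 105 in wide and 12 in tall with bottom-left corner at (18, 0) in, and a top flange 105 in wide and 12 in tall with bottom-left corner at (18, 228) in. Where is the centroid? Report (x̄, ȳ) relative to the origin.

x̄ = 31.66 in, ȳ = 120.00 in

web: A = 18 × 240 = 4320.00, centroid at (9.00, 120.00).
bottom flange: A = 105 × 12 = 1260.00, centroid at (70.50, 6.00).
top flange: A = 105 × 12 = 1260.00, centroid at (70.50, 234.00).
ΣA = 6840.00 in²
ΣAx̄ = (4320.00)(9.00) + (1260.00)(70.50) + (1260.00)(70.50) = 216540.00 in³
ΣAȳ = (4320.00)(120.00) + (1260.00)(6.00) + (1260.00)(234.00) = 820800.00 in³
x̄ = 216540.00 / 6840.00 = 31.66 in
ȳ = 820800.00 / 6840.00 = 120.00 in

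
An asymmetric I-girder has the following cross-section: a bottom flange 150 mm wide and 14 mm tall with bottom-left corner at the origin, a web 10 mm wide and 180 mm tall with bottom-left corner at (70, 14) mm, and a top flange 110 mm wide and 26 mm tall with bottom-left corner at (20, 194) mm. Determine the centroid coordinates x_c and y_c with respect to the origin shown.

x_c = 75.00 mm, y_c = 117.44 mm

bottom flange: A = 150 × 14 = 2100.00, centroid at (75.00, 7.00).
web: A = 10 × 180 = 1800.00, centroid at (75.00, 104.00).
top flange: A = 110 × 26 = 2860.00, centroid at (75.00, 207.00).
ΣA = 6760.00 mm²
ΣAx_c = (2100.00)(75.00) + (1800.00)(75.00) + (2860.00)(75.00) = 507000.00 mm³
ΣAy_c = (2100.00)(7.00) + (1800.00)(104.00) + (2860.00)(207.00) = 793920.00 mm³
x_c = 507000.00 / 6760.00 = 75.00 mm
y_c = 793920.00 / 6760.00 = 117.44 mm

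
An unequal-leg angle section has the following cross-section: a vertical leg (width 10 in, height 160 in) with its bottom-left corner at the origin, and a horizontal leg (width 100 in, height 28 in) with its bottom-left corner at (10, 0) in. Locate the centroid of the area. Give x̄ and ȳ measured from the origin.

x̄ = 40.00 in, ȳ = 38.00 in

vertical leg: A = 10 × 160 = 1600.00, centroid at (5.00, 80.00).
horizontal leg: A = 100 × 28 = 2800.00, centroid at (60.00, 14.00).
ΣA = 4400.00 in²
ΣAx̄ = (1600.00)(5.00) + (2800.00)(60.00) = 176000.00 in³
ΣAȳ = (1600.00)(80.00) + (2800.00)(14.00) = 167200.00 in³
x̄ = 176000.00 / 4400.00 = 40.00 in
ȳ = 167200.00 / 4400.00 = 38.00 in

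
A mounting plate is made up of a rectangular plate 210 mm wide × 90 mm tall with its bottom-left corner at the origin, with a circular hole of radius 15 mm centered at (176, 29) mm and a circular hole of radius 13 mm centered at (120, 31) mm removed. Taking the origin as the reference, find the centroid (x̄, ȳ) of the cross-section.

x̄ = 101.71 mm, ȳ = 46.06 mm

Part | A | x̄ᵢ | ȳᵢ | A·x̄ᵢ | A·ȳᵢ
plate | 18900.00 | 105.00 | 45.00 | 1984500.00 | 850500.00
hole 1 | -706.86 | 176.00 | 29.00 | -124407.07 | -20498.89
hole 2 | -530.93 | 120.00 | 31.00 | -63711.50 | -16458.80
Σ | 17662.21 |  |  | 1796381.43 | 813542.30
x̄ = 1796381.43 / 17662.21 = 101.71 mm
ȳ = 813542.30 / 17662.21 = 46.06 mm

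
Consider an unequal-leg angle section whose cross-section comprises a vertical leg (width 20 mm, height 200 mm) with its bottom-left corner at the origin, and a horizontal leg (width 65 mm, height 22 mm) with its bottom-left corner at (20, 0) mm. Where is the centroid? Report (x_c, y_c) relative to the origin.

vertical leg: A = 20 × 200 = 4000.00, centroid at (10.00, 100.00).
horizontal leg: A = 65 × 22 = 1430.00, centroid at (52.50, 11.00).
ΣA = 5430.00 mm²
ΣAx_c = (4000.00)(10.00) + (1430.00)(52.50) = 115075.00 mm³
ΣAy_c = (4000.00)(100.00) + (1430.00)(11.00) = 415730.00 mm³
x_c = 115075.00 / 5430.00 = 21.19 mm
y_c = 415730.00 / 5430.00 = 76.56 mm

x_c = 21.19 mm, y_c = 76.56 mm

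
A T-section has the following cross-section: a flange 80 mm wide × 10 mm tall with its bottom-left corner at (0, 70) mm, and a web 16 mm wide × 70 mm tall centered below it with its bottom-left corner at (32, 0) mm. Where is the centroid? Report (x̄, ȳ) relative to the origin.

Part | A | x̄ᵢ | ȳᵢ | A·x̄ᵢ | A·ȳᵢ
web | 1120.00 | 40.00 | 35.00 | 44800.00 | 39200.00
flange | 800.00 | 40.00 | 75.00 | 32000.00 | 60000.00
Σ | 1920.00 |  |  | 76800.00 | 99200.00
x̄ = 76800.00 / 1920.00 = 40.00 mm
ȳ = 99200.00 / 1920.00 = 51.67 mm

x̄ = 40.00 mm, ȳ = 51.67 mm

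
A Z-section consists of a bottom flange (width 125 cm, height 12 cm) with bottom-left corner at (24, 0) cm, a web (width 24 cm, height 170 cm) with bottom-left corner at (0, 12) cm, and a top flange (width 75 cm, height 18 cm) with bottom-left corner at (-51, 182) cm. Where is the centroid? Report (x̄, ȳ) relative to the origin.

Part | A | x̄ᵢ | ȳᵢ | A·x̄ᵢ | A·ȳᵢ
bottom flange | 1500.00 | 86.50 | 6.00 | 129750.00 | 9000.00
web | 4080.00 | 12.00 | 97.00 | 48960.00 | 395760.00
top flange | 1350.00 | -13.50 | 191.00 | -18225.00 | 257850.00
Σ | 6930.00 |  |  | 160485.00 | 662610.00
x̄ = 160485.00 / 6930.00 = 23.16 cm
ȳ = 662610.00 / 6930.00 = 95.61 cm

x̄ = 23.16 cm, ȳ = 95.61 cm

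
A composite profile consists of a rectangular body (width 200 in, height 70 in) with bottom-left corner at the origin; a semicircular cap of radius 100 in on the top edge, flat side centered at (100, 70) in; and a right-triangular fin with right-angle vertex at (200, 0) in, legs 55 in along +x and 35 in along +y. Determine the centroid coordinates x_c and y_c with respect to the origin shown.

x_c = 103.71 in, y_c = 73.93 in

rectangular body: A = 200 × 70 = 14000.00, centroid at (100.00, 35.00).
semicircular top: A = ½π·100² = 15707.96, centroid at (100.00, 112.44).
triangular fin: A = ½·55·35 = 962.50, centroid at (218.33, 11.67).
ΣA = 30670.46 in²
ΣAx_c = (14000.00)(100.00) + (15707.96)(100.00) + (962.50)(218.33) = 3180942.16 in³
ΣAy_c = (14000.00)(35.00) + (15707.96)(112.44) + (962.50)(11.67) = 2267453.26 in³
x_c = 3180942.16 / 30670.46 = 103.71 in
y_c = 2267453.26 / 30670.46 = 73.93 in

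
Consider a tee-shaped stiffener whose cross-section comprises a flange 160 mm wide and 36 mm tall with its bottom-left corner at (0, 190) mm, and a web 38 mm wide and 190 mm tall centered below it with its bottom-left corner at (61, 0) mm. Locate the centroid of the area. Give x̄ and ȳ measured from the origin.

web: A = 38 × 190 = 7220.00, centroid at (80.00, 95.00).
flange: A = 160 × 36 = 5760.00, centroid at (80.00, 208.00).
ΣA = 12980.00 mm², ΣAx̄ = 1038400.00 mm³, ΣAȳ = 1883980.00 mm³.
x̄ = 1038400.00/12980.00 = 80.00 mm; ȳ = 1883980.00/12980.00 = 145.14 mm.

x̄ = 80.00 mm, ȳ = 145.14 mm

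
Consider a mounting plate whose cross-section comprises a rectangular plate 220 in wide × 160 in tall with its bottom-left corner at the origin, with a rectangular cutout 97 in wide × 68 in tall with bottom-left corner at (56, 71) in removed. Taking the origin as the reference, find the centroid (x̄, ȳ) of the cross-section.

x̄ = 111.27 in, ȳ = 74.24 in

plate: A = 220 × 160 = 35200.00, centroid at (110.00, 80.00).
hole: A = −(97 × 68) = -6596.00, centroid at (104.50, 105.00).
ΣA = 28604.00 in²
ΣAx̄ = (35200.00)(110.00) + (-6596.00)(104.50) = 3182718.00 in³
ΣAȳ = (35200.00)(80.00) + (-6596.00)(105.00) = 2123420.00 in³
x̄ = 3182718.00 / 28604.00 = 111.27 in
ȳ = 2123420.00 / 28604.00 = 74.24 in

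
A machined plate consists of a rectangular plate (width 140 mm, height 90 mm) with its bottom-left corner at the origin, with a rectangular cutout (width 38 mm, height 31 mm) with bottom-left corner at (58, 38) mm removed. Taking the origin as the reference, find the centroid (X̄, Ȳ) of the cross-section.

X̄ = 69.28 mm, Ȳ = 44.12 mm

plate: A = 140 × 90 = 12600.00, centroid at (70.00, 45.00).
hole: A = −(38 × 31) = -1178.00, centroid at (77.00, 53.50).
ΣA = 11422.00 mm²
ΣAX̄ = (12600.00)(70.00) + (-1178.00)(77.00) = 791294.00 mm³
ΣAȲ = (12600.00)(45.00) + (-1178.00)(53.50) = 503977.00 mm³
X̄ = 791294.00 / 11422.00 = 69.28 mm
Ȳ = 503977.00 / 11422.00 = 44.12 mm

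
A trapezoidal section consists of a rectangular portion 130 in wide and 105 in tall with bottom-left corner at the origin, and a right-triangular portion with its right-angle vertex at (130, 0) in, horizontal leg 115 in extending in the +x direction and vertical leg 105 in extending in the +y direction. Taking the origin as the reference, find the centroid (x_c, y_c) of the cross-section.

x_c = 96.69 in, y_c = 47.13 in

Part | A | x̄ᵢ | ȳᵢ | A·x̄ᵢ | A·ȳᵢ
rectangular portion | 13650.00 | 65.00 | 52.50 | 887250.00 | 716625.00
triangular portion | 6037.50 | 168.33 | 35.00 | 1016312.50 | 211312.50
Σ | 19687.50 |  |  | 1903562.50 | 927937.50
x_c = 1903562.50 / 19687.50 = 96.69 in
y_c = 927937.50 / 19687.50 = 47.13 in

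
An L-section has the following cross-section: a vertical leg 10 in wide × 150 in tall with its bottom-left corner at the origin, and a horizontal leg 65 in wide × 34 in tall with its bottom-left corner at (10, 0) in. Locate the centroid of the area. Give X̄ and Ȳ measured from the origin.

X̄ = 27.34 in, Ȳ = 40.45 in

Part | A | x̄ᵢ | ȳᵢ | A·x̄ᵢ | A·ȳᵢ
vertical leg | 1500.00 | 5.00 | 75.00 | 7500.00 | 112500.00
horizontal leg | 2210.00 | 42.50 | 17.00 | 93925.00 | 37570.00
Σ | 3710.00 |  |  | 101425.00 | 150070.00
X̄ = 101425.00 / 3710.00 = 27.34 in
Ȳ = 150070.00 / 3710.00 = 40.45 in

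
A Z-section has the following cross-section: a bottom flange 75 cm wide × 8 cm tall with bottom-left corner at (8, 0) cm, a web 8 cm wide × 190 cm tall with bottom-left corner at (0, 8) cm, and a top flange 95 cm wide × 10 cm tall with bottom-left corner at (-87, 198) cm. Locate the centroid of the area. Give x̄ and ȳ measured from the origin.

x̄ = -1.35 cm, ȳ = 114.60 cm

Part | A | x̄ᵢ | ȳᵢ | A·x̄ᵢ | A·ȳᵢ
bottom flange | 600.00 | 45.50 | 4.00 | 27300.00 | 2400.00
web | 1520.00 | 4.00 | 103.00 | 6080.00 | 156560.00
top flange | 950.00 | -39.50 | 203.00 | -37525.00 | 192850.00
Σ | 3070.00 |  |  | -4145.00 | 351810.00
x̄ = -4145.00 / 3070.00 = -1.35 cm
ȳ = 351810.00 / 3070.00 = 114.60 cm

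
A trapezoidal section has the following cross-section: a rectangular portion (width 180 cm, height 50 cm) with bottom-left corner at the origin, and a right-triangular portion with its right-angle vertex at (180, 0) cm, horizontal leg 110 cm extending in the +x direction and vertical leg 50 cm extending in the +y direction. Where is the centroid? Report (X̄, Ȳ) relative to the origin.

X̄ = 119.65 cm, Ȳ = 23.05 cm

rectangular portion: A = 180 × 50 = 9000.00, centroid at (90.00, 25.00).
triangular portion: A = ½·110·50 = 2750.00, centroid at (216.67, 16.67).
ΣA = 11750.00 cm², ΣAX̄ = 1405833.33 cm³, ΣAȲ = 270833.33 cm³.
X̄ = 1405833.33/11750.00 = 119.65 cm; Ȳ = 270833.33/11750.00 = 23.05 cm.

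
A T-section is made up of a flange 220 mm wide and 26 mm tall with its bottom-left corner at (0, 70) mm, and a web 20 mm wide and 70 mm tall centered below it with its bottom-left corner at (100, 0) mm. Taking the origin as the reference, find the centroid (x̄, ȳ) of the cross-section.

web: A = 20 × 70 = 1400.00, centroid at (110.00, 35.00).
flange: A = 220 × 26 = 5720.00, centroid at (110.00, 83.00).
ΣA = 7120.00 mm², ΣAx̄ = 783200.00 mm³, ΣAȳ = 523760.00 mm³.
x̄ = 783200.00/7120.00 = 110.00 mm; ȳ = 523760.00/7120.00 = 73.56 mm.

x̄ = 110.00 mm, ȳ = 73.56 mm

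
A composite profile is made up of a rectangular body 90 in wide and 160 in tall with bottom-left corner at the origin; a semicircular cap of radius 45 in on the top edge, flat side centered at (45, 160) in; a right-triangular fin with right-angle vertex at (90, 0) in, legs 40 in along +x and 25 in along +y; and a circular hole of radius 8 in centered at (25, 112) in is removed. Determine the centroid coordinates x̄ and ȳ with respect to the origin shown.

x̄ = 46.86 in, ȳ = 95.27 in

rectangular body: A = 90 × 160 = 14400.00, centroid at (45.00, 80.00).
semicircular top: A = ½π·45² = 3180.86, centroid at (45.00, 179.10).
triangular fin: A = ½·40·25 = 500.00, centroid at (103.33, 8.33).
hole: A = −π·8² = -201.06, centroid at (25.00, 112.00).
ΣA = 17879.80 in², ΣAx̄ = 837778.93 in³, ΣAȳ = 1703335.74 in³.
x̄ = 837778.93/17879.80 = 46.86 in; ȳ = 1703335.74/17879.80 = 95.27 in.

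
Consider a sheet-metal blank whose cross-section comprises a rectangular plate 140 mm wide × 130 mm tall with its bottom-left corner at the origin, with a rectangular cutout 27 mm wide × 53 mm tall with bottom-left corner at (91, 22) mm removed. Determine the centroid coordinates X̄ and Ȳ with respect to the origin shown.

X̄ = 67.06 mm, Ȳ = 66.41 mm

Part | A | x̄ᵢ | ȳᵢ | A·x̄ᵢ | A·ȳᵢ
plate | 18200.00 | 70.00 | 65.00 | 1274000.00 | 1183000.00
hole | -1431.00 | 104.50 | 48.50 | -149539.50 | -69403.50
Σ | 16769.00 |  |  | 1124460.50 | 1113596.50
X̄ = 1124460.50 / 16769.00 = 67.06 mm
Ȳ = 1113596.50 / 16769.00 = 66.41 mm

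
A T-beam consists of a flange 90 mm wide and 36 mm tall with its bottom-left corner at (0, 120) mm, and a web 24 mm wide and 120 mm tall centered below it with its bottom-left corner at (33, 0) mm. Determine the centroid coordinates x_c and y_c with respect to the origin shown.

Part | A | x̄ᵢ | ȳᵢ | A·x̄ᵢ | A·ȳᵢ
web | 2880.00 | 45.00 | 60.00 | 129600.00 | 172800.00
flange | 3240.00 | 45.00 | 138.00 | 145800.00 | 447120.00
Σ | 6120.00 |  |  | 275400.00 | 619920.00
x_c = 275400.00 / 6120.00 = 45.00 mm
y_c = 619920.00 / 6120.00 = 101.29 mm

x_c = 45.00 mm, y_c = 101.29 mm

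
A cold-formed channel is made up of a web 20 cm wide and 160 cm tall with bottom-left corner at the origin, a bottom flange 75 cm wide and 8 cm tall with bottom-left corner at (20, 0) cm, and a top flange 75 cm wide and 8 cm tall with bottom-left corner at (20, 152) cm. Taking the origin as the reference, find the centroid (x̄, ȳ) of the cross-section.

Part | A | x̄ᵢ | ȳᵢ | A·x̄ᵢ | A·ȳᵢ
web | 3200.00 | 10.00 | 80.00 | 32000.00 | 256000.00
bottom flange | 600.00 | 57.50 | 4.00 | 34500.00 | 2400.00
top flange | 600.00 | 57.50 | 156.00 | 34500.00 | 93600.00
Σ | 4400.00 |  |  | 101000.00 | 352000.00
x̄ = 101000.00 / 4400.00 = 22.95 cm
ȳ = 352000.00 / 4400.00 = 80.00 cm

x̄ = 22.95 cm, ȳ = 80.00 cm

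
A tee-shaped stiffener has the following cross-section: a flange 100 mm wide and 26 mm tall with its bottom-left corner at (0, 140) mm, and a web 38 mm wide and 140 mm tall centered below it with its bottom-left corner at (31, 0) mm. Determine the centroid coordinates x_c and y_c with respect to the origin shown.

Part | A | x̄ᵢ | ȳᵢ | A·x̄ᵢ | A·ȳᵢ
web | 5320.00 | 50.00 | 70.00 | 266000.00 | 372400.00
flange | 2600.00 | 50.00 | 153.00 | 130000.00 | 397800.00
Σ | 7920.00 |  |  | 396000.00 | 770200.00
x_c = 396000.00 / 7920.00 = 50.00 mm
y_c = 770200.00 / 7920.00 = 97.25 mm

x_c = 50.00 mm, y_c = 97.25 mm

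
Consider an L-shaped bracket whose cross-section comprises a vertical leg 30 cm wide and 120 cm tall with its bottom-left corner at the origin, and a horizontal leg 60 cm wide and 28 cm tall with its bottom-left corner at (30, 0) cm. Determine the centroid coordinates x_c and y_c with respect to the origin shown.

x_c = 29.32 cm, y_c = 45.36 cm

vertical leg: A = 30 × 120 = 3600.00, centroid at (15.00, 60.00).
horizontal leg: A = 60 × 28 = 1680.00, centroid at (60.00, 14.00).
ΣA = 5280.00 cm²
ΣAx_c = (3600.00)(15.00) + (1680.00)(60.00) = 154800.00 cm³
ΣAy_c = (3600.00)(60.00) + (1680.00)(14.00) = 239520.00 cm³
x_c = 154800.00 / 5280.00 = 29.32 cm
y_c = 239520.00 / 5280.00 = 45.36 cm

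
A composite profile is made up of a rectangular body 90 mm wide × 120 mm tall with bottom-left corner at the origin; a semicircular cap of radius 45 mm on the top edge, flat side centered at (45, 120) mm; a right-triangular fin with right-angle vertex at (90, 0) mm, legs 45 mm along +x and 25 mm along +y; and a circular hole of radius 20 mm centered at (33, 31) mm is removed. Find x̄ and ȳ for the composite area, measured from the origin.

rectangular body: A = 90 × 120 = 10800.00, centroid at (45.00, 60.00).
semicircular top: A = ½π·45² = 3180.86, centroid at (45.00, 139.10).
triangular fin: A = ½·45·25 = 562.50, centroid at (105.00, 8.33).
hole: A = −π·20² = -1256.64, centroid at (33.00, 31.00).
ΣA = 13286.73 mm², ΣAx̄ = 646732.29 mm³, ΣAȳ = 1056185.26 mm³.
x̄ = 646732.29/13286.73 = 48.68 mm; ȳ = 1056185.26/13286.73 = 79.49 mm.

x̄ = 48.68 mm, ȳ = 79.49 mm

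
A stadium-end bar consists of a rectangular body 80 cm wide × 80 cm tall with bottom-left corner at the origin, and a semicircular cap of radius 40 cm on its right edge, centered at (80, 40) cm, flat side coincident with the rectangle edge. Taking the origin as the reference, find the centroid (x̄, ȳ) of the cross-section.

x̄ = 56.07 cm, ȳ = 40.00 cm

Part | A | x̄ᵢ | ȳᵢ | A·x̄ᵢ | A·ȳᵢ
rectangular body | 6400.00 | 40.00 | 40.00 | 256000.00 | 256000.00
semicircular end | 2513.27 | 96.98 | 40.00 | 243728.60 | 100530.96
Σ | 8913.27 |  |  | 499728.60 | 356530.96
x̄ = 499728.60 / 8913.27 = 56.07 cm
ȳ = 356530.96 / 8913.27 = 40.00 cm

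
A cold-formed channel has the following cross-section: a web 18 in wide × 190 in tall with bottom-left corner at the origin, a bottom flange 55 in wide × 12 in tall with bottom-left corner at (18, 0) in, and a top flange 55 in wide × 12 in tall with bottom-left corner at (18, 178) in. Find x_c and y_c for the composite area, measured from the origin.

Part | A | x̄ᵢ | ȳᵢ | A·x̄ᵢ | A·ȳᵢ
web | 3420.00 | 9.00 | 95.00 | 30780.00 | 324900.00
bottom flange | 660.00 | 45.50 | 6.00 | 30030.00 | 3960.00
top flange | 660.00 | 45.50 | 184.00 | 30030.00 | 121440.00
Σ | 4740.00 |  |  | 90840.00 | 450300.00
x_c = 90840.00 / 4740.00 = 19.16 in
y_c = 450300.00 / 4740.00 = 95.00 in

x_c = 19.16 in, y_c = 95.00 in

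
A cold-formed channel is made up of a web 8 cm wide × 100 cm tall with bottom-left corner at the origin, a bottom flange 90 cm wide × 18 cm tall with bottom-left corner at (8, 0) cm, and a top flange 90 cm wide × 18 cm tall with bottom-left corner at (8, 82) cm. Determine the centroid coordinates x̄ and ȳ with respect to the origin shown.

x̄ = 43.30 cm, ȳ = 50.00 cm

Part | A | x̄ᵢ | ȳᵢ | A·x̄ᵢ | A·ȳᵢ
web | 800.00 | 4.00 | 50.00 | 3200.00 | 40000.00
bottom flange | 1620.00 | 53.00 | 9.00 | 85860.00 | 14580.00
top flange | 1620.00 | 53.00 | 91.00 | 85860.00 | 147420.00
Σ | 4040.00 |  |  | 174920.00 | 202000.00
x̄ = 174920.00 / 4040.00 = 43.30 cm
ȳ = 202000.00 / 4040.00 = 50.00 cm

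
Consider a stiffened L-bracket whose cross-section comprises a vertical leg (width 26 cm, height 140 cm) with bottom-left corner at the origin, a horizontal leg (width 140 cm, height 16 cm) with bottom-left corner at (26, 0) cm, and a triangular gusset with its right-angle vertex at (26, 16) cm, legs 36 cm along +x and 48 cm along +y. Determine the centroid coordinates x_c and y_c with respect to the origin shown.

vertical leg: A = 26 × 140 = 3640.00, centroid at (13.00, 70.00).
horizontal leg: A = 140 × 16 = 2240.00, centroid at (96.00, 8.00).
gusset: A = ½·36·48 = 864.00, centroid at (38.00, 32.00).
ΣA = 6744.00 cm², ΣAx_c = 295192.00 cm³, ΣAy_c = 300368.00 cm³.
x_c = 295192.00/6744.00 = 43.77 cm; y_c = 300368.00/6744.00 = 44.54 cm.

x_c = 43.77 cm, y_c = 44.54 cm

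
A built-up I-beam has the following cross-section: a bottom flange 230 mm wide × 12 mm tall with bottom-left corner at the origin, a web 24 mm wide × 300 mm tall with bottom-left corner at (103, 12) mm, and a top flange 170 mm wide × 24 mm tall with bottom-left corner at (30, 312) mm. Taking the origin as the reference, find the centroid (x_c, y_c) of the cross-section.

bottom flange: A = 230 × 12 = 2760.00, centroid at (115.00, 6.00).
web: A = 24 × 300 = 7200.00, centroid at (115.00, 162.00).
top flange: A = 170 × 24 = 4080.00, centroid at (115.00, 324.00).
ΣA = 14040.00 mm², ΣAx_c = 1614600.00 mm³, ΣAy_c = 2504880.00 mm³.
x_c = 1614600.00/14040.00 = 115.00 mm; y_c = 2504880.00/14040.00 = 178.41 mm.

x_c = 115.00 mm, y_c = 178.41 mm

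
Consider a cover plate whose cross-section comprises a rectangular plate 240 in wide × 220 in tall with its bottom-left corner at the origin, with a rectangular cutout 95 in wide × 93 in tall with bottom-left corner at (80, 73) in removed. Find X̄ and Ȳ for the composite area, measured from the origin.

X̄ = 118.49 in, Ȳ = 108.09 in

Part | A | x̄ᵢ | ȳᵢ | A·x̄ᵢ | A·ȳᵢ
plate | 52800.00 | 120.00 | 110.00 | 6336000.00 | 5808000.00
hole | -8835.00 | 127.50 | 119.50 | -1126462.50 | -1055782.50
Σ | 43965.00 |  |  | 5209537.50 | 4752217.50
X̄ = 5209537.50 / 43965.00 = 118.49 in
Ȳ = 4752217.50 / 43965.00 = 108.09 in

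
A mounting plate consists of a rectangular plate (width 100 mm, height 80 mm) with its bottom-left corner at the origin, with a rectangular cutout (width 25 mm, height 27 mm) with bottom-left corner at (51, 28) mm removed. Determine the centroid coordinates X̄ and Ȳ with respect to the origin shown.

X̄ = 48.76 mm, Ȳ = 39.86 mm

Part | A | x̄ᵢ | ȳᵢ | A·x̄ᵢ | A·ȳᵢ
plate | 8000.00 | 50.00 | 40.00 | 400000.00 | 320000.00
hole | -675.00 | 63.50 | 41.50 | -42862.50 | -28012.50
Σ | 7325.00 |  |  | 357137.50 | 291987.50
X̄ = 357137.50 / 7325.00 = 48.76 mm
Ȳ = 291987.50 / 7325.00 = 39.86 mm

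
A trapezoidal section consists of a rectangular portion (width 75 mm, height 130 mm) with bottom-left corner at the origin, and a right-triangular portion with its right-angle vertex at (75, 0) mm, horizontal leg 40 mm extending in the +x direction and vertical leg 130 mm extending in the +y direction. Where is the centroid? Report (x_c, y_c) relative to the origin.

x_c = 48.20 mm, y_c = 60.44 mm

rectangular portion: A = 75 × 130 = 9750.00, centroid at (37.50, 65.00).
triangular portion: A = ½·40·130 = 2600.00, centroid at (88.33, 43.33).
ΣA = 12350.00 mm², ΣAx_c = 595291.67 mm³, ΣAy_c = 746416.67 mm³.
x_c = 595291.67/12350.00 = 48.20 mm; y_c = 746416.67/12350.00 = 60.44 mm.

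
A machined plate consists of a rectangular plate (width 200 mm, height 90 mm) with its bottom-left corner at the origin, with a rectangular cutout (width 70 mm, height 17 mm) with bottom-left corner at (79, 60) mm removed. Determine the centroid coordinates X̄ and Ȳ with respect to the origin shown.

plate: A = 200 × 90 = 18000.00, centroid at (100.00, 45.00).
hole: A = −(70 × 17) = -1190.00, centroid at (114.00, 68.50).
ΣA = 16810.00 mm²
ΣAX̄ = (18000.00)(100.00) + (-1190.00)(114.00) = 1664340.00 mm³
ΣAȲ = (18000.00)(45.00) + (-1190.00)(68.50) = 728485.00 mm³
X̄ = 1664340.00 / 16810.00 = 99.01 mm
Ȳ = 728485.00 / 16810.00 = 43.34 mm

X̄ = 99.01 mm, Ȳ = 43.34 mm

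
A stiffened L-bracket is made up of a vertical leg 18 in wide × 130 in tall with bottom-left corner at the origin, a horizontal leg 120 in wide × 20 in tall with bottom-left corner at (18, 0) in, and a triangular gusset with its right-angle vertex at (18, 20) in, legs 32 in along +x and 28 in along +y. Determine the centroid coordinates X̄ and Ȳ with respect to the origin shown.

X̄ = 42.62 in, Ȳ = 36.48 in

vertical leg: A = 18 × 130 = 2340.00, centroid at (9.00, 65.00).
horizontal leg: A = 120 × 20 = 2400.00, centroid at (78.00, 10.00).
gusset: A = ½·32·28 = 448.00, centroid at (28.67, 29.33).
ΣA = 5188.00 in²
ΣAX̄ = (2340.00)(9.00) + (2400.00)(78.00) + (448.00)(28.67) = 221102.67 in³
ΣAȲ = (2340.00)(65.00) + (2400.00)(10.00) + (448.00)(29.33) = 189241.33 in³
X̄ = 221102.67 / 5188.00 = 42.62 in
Ȳ = 189241.33 / 5188.00 = 36.48 in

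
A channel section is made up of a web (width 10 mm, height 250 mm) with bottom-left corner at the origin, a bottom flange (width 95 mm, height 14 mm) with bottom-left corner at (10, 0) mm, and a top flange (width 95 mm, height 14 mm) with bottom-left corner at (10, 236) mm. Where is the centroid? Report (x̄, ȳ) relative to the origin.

web: A = 10 × 250 = 2500.00, centroid at (5.00, 125.00).
bottom flange: A = 95 × 14 = 1330.00, centroid at (57.50, 7.00).
top flange: A = 95 × 14 = 1330.00, centroid at (57.50, 243.00).
ΣA = 5160.00 mm²
ΣAx̄ = (2500.00)(5.00) + (1330.00)(57.50) + (1330.00)(57.50) = 165450.00 mm³
ΣAȳ = (2500.00)(125.00) + (1330.00)(7.00) + (1330.00)(243.00) = 645000.00 mm³
x̄ = 165450.00 / 5160.00 = 32.06 mm
ȳ = 645000.00 / 5160.00 = 125.00 mm

x̄ = 32.06 mm, ȳ = 125.00 mm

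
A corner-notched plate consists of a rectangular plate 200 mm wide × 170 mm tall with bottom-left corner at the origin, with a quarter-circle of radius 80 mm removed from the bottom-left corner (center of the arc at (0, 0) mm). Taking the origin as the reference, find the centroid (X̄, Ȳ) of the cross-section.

Part | A | x̄ᵢ | ȳᵢ | A·x̄ᵢ | A·ȳᵢ
plate | 34000.00 | 100.00 | 85.00 | 3400000.00 | 2890000.00
removed quarter-circle | -5026.55 | 33.95 | 33.95 | -170666.67 | -170666.67
Σ | 28973.45 |  |  | 3229333.33 | 2719333.33
X̄ = 3229333.33 / 28973.45 = 111.46 mm
Ȳ = 2719333.33 / 28973.45 = 93.86 mm

X̄ = 111.46 mm, Ȳ = 93.86 mm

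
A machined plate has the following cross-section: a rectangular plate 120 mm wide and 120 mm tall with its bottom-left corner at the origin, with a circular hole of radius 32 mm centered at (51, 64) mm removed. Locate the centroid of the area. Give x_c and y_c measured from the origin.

x_c = 62.59 mm, y_c = 58.85 mm

plate: A = 120 × 120 = 14400.00, centroid at (60.00, 60.00).
hole: A = −π·32² = -3216.99, centroid at (51.00, 64.00).
ΣA = 11183.01 mm², ΣAx_c = 699933.47 mm³, ΣAy_c = 658112.58 mm³.
x_c = 699933.47/11183.01 = 62.59 mm; y_c = 658112.58/11183.01 = 58.85 mm.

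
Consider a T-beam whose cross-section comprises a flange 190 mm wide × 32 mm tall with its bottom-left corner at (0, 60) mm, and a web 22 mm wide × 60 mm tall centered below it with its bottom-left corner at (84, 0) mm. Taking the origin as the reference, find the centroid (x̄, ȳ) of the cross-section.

Part | A | x̄ᵢ | ȳᵢ | A·x̄ᵢ | A·ȳᵢ
web | 1320.00 | 95.00 | 30.00 | 125400.00 | 39600.00
flange | 6080.00 | 95.00 | 76.00 | 577600.00 | 462080.00
Σ | 7400.00 |  |  | 703000.00 | 501680.00
x̄ = 703000.00 / 7400.00 = 95.00 mm
ȳ = 501680.00 / 7400.00 = 67.79 mm

x̄ = 95.00 mm, ȳ = 67.79 mm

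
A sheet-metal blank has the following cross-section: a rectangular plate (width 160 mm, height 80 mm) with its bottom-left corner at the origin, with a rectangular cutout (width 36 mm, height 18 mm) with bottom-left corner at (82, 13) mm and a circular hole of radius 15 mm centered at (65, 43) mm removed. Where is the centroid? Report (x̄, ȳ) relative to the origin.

x̄ = 79.79 mm, ȳ = 40.83 mm

plate: A = 160 × 80 = 12800.00, centroid at (80.00, 40.00).
hole 1: A = −(36 × 18) = -648.00, centroid at (100.00, 22.00).
hole 2: A = −π·15² = -706.86, centroid at (65.00, 43.00).
ΣA = 11445.14 mm², ΣAx̄ = 913254.21 mm³, ΣAȳ = 467349.09 mm³.
x̄ = 913254.21/11445.14 = 79.79 mm; ȳ = 467349.09/11445.14 = 40.83 mm.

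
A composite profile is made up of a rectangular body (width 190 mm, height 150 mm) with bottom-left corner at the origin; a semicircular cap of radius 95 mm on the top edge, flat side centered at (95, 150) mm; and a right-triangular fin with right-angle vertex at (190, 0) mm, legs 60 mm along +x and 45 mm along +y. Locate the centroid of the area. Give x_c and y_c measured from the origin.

x_c = 98.53 mm, y_c = 110.29 mm

Part | A | x̄ᵢ | ȳᵢ | A·x̄ᵢ | A·ȳᵢ
rectangular body | 28500.00 | 95.00 | 75.00 | 2707500.00 | 2137500.00
semicircular top | 14176.44 | 95.00 | 190.32 | 1346761.50 | 2698048.86
triangular fin | 1350.00 | 210.00 | 15.00 | 283500.00 | 20250.00
Σ | 44026.44 |  |  | 4337761.50 | 4855798.86
x_c = 4337761.50 / 44026.44 = 98.53 mm
y_c = 4855798.86 / 44026.44 = 110.29 mm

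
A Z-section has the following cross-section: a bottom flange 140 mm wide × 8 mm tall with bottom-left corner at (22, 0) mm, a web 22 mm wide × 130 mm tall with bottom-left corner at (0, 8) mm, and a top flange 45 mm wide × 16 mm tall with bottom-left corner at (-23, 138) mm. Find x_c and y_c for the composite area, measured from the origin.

x_c = 28.54 mm, y_c = 67.74 mm

bottom flange: A = 140 × 8 = 1120.00, centroid at (92.00, 4.00).
web: A = 22 × 130 = 2860.00, centroid at (11.00, 73.00).
top flange: A = 45 × 16 = 720.00, centroid at (-0.50, 146.00).
ΣA = 4700.00 mm², ΣAx_c = 134140.00 mm³, ΣAy_c = 318380.00 mm³.
x_c = 134140.00/4700.00 = 28.54 mm; y_c = 318380.00/4700.00 = 67.74 mm.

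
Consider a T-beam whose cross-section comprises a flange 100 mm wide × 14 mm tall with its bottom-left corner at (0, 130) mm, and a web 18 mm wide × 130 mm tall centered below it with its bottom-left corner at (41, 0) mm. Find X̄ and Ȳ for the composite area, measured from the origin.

Part | A | x̄ᵢ | ȳᵢ | A·x̄ᵢ | A·ȳᵢ
web | 2340.00 | 50.00 | 65.00 | 117000.00 | 152100.00
flange | 1400.00 | 50.00 | 137.00 | 70000.00 | 191800.00
Σ | 3740.00 |  |  | 187000.00 | 343900.00
X̄ = 187000.00 / 3740.00 = 50.00 mm
Ȳ = 343900.00 / 3740.00 = 91.95 mm

X̄ = 50.00 mm, Ȳ = 91.95 mm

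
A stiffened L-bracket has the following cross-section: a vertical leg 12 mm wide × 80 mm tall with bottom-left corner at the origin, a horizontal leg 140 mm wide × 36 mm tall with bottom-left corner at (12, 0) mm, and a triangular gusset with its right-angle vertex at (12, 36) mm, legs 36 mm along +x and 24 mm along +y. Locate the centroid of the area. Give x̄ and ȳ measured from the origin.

vertical leg: A = 12 × 80 = 960.00, centroid at (6.00, 40.00).
horizontal leg: A = 140 × 36 = 5040.00, centroid at (82.00, 18.00).
gusset: A = ½·36·24 = 432.00, centroid at (24.00, 44.00).
ΣA = 6432.00 mm²
ΣAx̄ = (960.00)(6.00) + (5040.00)(82.00) + (432.00)(24.00) = 429408.00 mm³
ΣAȳ = (960.00)(40.00) + (5040.00)(18.00) + (432.00)(44.00) = 148128.00 mm³
x̄ = 429408.00 / 6432.00 = 66.76 mm
ȳ = 148128.00 / 6432.00 = 23.03 mm

x̄ = 66.76 mm, ȳ = 23.03 mm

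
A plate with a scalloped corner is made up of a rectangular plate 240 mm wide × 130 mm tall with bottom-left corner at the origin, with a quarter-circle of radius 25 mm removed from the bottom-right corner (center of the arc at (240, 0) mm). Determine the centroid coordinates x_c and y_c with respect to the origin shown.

plate: A = 240 × 130 = 31200.00, centroid at (120.00, 65.00).
removed quarter-circle: A = −¼π·25² = -490.87, centroid at (229.39, 10.61).
ΣA = 30709.13 mm², ΣAx_c = 3631398.61 mm³, ΣAy_c = 2022791.67 mm³.
x_c = 3631398.61/30709.13 = 118.25 mm; y_c = 2022791.67/30709.13 = 65.87 mm.

x_c = 118.25 mm, y_c = 65.87 mm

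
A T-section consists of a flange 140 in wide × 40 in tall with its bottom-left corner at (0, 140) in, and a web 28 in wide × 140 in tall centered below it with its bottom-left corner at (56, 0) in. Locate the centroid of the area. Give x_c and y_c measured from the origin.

web: A = 28 × 140 = 3920.00, centroid at (70.00, 70.00).
flange: A = 140 × 40 = 5600.00, centroid at (70.00, 160.00).
ΣA = 9520.00 in², ΣAx_c = 666400.00 in³, ΣAy_c = 1170400.00 in³.
x_c = 666400.00/9520.00 = 70.00 in; y_c = 1170400.00/9520.00 = 122.94 in.

x_c = 70.00 in, y_c = 122.94 in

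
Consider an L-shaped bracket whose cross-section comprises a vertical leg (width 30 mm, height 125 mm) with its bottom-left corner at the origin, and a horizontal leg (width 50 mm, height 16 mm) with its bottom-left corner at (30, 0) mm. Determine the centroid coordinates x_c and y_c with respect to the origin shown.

x_c = 22.03 mm, y_c = 52.92 mm

vertical leg: A = 30 × 125 = 3750.00, centroid at (15.00, 62.50).
horizontal leg: A = 50 × 16 = 800.00, centroid at (55.00, 8.00).
ΣA = 4550.00 mm², ΣAx_c = 100250.00 mm³, ΣAy_c = 240775.00 mm³.
x_c = 100250.00/4550.00 = 22.03 mm; y_c = 240775.00/4550.00 = 52.92 mm.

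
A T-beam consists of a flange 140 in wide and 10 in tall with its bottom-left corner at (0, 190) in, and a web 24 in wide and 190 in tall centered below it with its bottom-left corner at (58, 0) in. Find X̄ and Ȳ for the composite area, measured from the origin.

X̄ = 70.00 in, Ȳ = 118.49 in

web: A = 24 × 190 = 4560.00, centroid at (70.00, 95.00).
flange: A = 140 × 10 = 1400.00, centroid at (70.00, 195.00).
ΣA = 5960.00 in², ΣAX̄ = 417200.00 in³, ΣAȲ = 706200.00 in³.
X̄ = 417200.00/5960.00 = 70.00 in; Ȳ = 706200.00/5960.00 = 118.49 in.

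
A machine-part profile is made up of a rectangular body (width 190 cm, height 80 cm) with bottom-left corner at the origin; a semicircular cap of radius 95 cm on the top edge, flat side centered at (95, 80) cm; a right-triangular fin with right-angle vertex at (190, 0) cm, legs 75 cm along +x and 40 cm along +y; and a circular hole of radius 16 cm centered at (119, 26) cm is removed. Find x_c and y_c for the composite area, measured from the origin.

x_c = 100.34 cm, y_c = 76.91 cm

rectangular body: A = 190 × 80 = 15200.00, centroid at (95.00, 40.00).
semicircular top: A = ½π·95² = 14176.44, centroid at (95.00, 120.32).
triangular fin: A = ½·75·40 = 1500.00, centroid at (215.00, 13.33).
hole: A = −π·16² = -804.25, centroid at (119.00, 26.00).
ΣA = 30072.19 cm²
ΣAx_c = (15200.00)(95.00) + (14176.44)(95.00) + (1500.00)(215.00) + (-804.25)(119.00) = 3017556.02 cm³
ΣAy_c = (15200.00)(40.00) + (14176.44)(120.32) + (1500.00)(13.33) + (-804.25)(26.00) = 2312787.84 cm³
x_c = 3017556.02 / 30072.19 = 100.34 cm
y_c = 2312787.84 / 30072.19 = 76.91 cm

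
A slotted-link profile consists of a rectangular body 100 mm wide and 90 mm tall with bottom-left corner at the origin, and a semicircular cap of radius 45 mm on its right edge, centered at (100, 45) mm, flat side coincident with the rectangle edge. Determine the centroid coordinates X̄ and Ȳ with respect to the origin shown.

rectangular body: A = 100 × 90 = 9000.00, centroid at (50.00, 45.00).
semicircular end: A = ½π·45² = 3180.86, centroid at (119.10, 45.00).
ΣA = 12180.86 mm², ΣAX̄ = 828836.26 mm³, ΣAȲ = 548138.82 mm³.
X̄ = 828836.26/12180.86 = 68.04 mm; Ȳ = 548138.82/12180.86 = 45.00 mm.

X̄ = 68.04 mm, Ȳ = 45.00 mm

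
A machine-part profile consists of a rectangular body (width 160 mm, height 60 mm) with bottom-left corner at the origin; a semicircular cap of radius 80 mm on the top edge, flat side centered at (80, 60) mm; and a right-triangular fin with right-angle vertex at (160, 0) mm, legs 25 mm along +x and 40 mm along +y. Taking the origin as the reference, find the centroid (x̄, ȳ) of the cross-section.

rectangular body: A = 160 × 60 = 9600.00, centroid at (80.00, 30.00).
semicircular top: A = ½π·80² = 10053.10, centroid at (80.00, 93.95).
triangular fin: A = ½·25·40 = 500.00, centroid at (168.33, 13.33).
ΣA = 20153.10 mm²
ΣAx̄ = (9600.00)(80.00) + (10053.10)(80.00) + (500.00)(168.33) = 1656414.39 mm³
ΣAȳ = (9600.00)(30.00) + (10053.10)(93.95) + (500.00)(13.33) = 1239185.79 mm³
x̄ = 1656414.39 / 20153.10 = 82.19 mm
ȳ = 1239185.79 / 20153.10 = 61.49 mm

x̄ = 82.19 mm, ȳ = 61.49 mm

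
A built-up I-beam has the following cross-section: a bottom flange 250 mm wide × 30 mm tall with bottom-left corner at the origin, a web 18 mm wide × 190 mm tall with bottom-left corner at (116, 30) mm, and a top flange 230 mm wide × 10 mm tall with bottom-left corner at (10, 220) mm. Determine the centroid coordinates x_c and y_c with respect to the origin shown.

bottom flange: A = 250 × 30 = 7500.00, centroid at (125.00, 15.00).
web: A = 18 × 190 = 3420.00, centroid at (125.00, 125.00).
top flange: A = 230 × 10 = 2300.00, centroid at (125.00, 225.00).
ΣA = 13220.00 mm²
ΣAx_c = (7500.00)(125.00) + (3420.00)(125.00) + (2300.00)(125.00) = 1652500.00 mm³
ΣAy_c = (7500.00)(15.00) + (3420.00)(125.00) + (2300.00)(225.00) = 1057500.00 mm³
x_c = 1652500.00 / 13220.00 = 125.00 mm
y_c = 1057500.00 / 13220.00 = 79.99 mm

x_c = 125.00 mm, y_c = 79.99 mm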